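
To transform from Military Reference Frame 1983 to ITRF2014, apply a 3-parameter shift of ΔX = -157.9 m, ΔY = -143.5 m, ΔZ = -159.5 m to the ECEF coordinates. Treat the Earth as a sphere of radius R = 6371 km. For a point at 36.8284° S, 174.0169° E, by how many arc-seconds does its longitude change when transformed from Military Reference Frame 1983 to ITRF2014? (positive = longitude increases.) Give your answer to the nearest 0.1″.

sin φ = -0.599420, cos φ = 0.800434, sin λ = 0.104235, cos λ = -0.994553.
East component: ΔE = −sin λ·ΔX + cos λ·ΔY = −(0.104235)(-157.9) + (-0.994553)(-143.5) = 159.18 m.
1° of latitude spans πR/180 = 111195 m; at latitude φ, 1° of longitude spans that × cos φ = 89004.2 m, so Δλ = 159.18 / 89004.2 × 3600 = 6.438″.

Δλ = 6.4″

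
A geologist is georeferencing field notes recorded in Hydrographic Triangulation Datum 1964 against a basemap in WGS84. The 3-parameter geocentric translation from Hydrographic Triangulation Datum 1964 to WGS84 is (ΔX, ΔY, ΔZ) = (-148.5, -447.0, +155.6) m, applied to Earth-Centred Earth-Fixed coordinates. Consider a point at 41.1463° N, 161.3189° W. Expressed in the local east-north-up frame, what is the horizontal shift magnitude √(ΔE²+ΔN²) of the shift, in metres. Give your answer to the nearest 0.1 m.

The local east axis at (φ, λ) is (−sin λ, cos λ, 0), so ΔE = −sin(-161.3189°)·(-148.5) + cos(-161.3189°)·(-447.0) = 375.89 m.
The local north axis is (−sin φ cos λ, −sin φ sin λ, cos φ), giving ΔN = -92.563 − 94.206 + 117.172 = -69.60 m.
Horizontal magnitude = √(ΔE² + ΔN²) = √(375.89² + (-69.60)²) = 382.27 m.

382.3 m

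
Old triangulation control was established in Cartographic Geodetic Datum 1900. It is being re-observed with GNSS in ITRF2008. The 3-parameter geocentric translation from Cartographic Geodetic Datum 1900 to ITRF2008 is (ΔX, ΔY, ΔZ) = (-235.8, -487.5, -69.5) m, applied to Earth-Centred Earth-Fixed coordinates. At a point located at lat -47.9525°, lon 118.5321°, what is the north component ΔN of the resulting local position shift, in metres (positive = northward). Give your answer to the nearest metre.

The local north axis is (−sin φ cos λ, −sin φ sin λ, cos φ), giving ΔN = 83.638 − 318.046 − 46.547 = -280.96 m.

ΔN = -281 m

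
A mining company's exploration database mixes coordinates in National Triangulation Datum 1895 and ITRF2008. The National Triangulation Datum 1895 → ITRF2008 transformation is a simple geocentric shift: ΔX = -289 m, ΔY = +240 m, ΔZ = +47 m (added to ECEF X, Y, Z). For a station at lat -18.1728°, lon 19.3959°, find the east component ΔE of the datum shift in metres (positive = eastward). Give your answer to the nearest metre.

At φ = -18.1728°, λ = 19.3959°: sin φ = -0.311884, cos φ = 0.950120, sin λ = 0.332094, cos λ = 0.943246.
ΔE = −sin λ·ΔX + cos λ·ΔY = −(0.332094)·(-289) + (0.943246)·(240) = 322.35 m.

ΔE = 322 m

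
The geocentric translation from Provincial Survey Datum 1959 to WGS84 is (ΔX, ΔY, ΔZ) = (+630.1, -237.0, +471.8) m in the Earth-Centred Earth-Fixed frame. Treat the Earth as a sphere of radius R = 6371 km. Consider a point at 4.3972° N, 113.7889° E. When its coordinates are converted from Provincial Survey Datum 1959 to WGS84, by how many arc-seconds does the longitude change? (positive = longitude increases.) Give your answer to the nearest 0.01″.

Δλ = -15.62″

sin φ = 0.076670, cos φ = 0.997057, sin λ = 0.915038, cos λ = -0.403368.
East component: ΔE = −sin λ·ΔX + cos λ·ΔY = −(0.915038)(630.1) + (-0.403368)(-237.0) = -480.97 m.
1° of latitude spans πR/180 = 111195 m; at latitude φ, 1° of longitude spans that × cos φ = 110867.6 m, so Δλ = -480.97 / 110867.6 × 3600 = -15.618″.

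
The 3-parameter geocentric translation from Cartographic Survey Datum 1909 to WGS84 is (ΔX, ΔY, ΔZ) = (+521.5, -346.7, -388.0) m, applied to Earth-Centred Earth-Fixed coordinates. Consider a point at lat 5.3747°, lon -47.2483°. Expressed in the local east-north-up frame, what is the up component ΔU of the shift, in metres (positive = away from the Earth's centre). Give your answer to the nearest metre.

ΔU = 570 m

At φ = 5.3747°, λ = -47.2483°: sin φ = 0.093669, cos φ = 0.995603, sin λ = -0.734302, cos λ = 0.678823.
ΔU = cos φ cos λ·ΔX + cos φ sin λ·ΔY + sin φ·ΔZ = (0.995603)(0.678823)(521.5) + (0.995603)(-0.734302)(-346.7) + (0.093669)(-388.0) = 569.57 m.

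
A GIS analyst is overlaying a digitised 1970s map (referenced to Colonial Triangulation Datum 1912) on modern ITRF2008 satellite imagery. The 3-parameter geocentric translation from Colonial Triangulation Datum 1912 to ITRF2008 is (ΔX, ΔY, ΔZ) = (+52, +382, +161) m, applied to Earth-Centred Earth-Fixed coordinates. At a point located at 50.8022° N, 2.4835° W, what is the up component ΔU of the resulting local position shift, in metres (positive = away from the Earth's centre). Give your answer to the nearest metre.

At φ = 50.8022°, λ = -2.4835°: sin φ = 0.774969, cos φ = 0.632000, sin λ = -0.043332, cos λ = 0.999061.
ΔU = cos φ cos λ·ΔX + cos φ sin λ·ΔY + sin φ·ΔZ = (0.632000)(0.999061)(52) + (0.632000)(-0.043332)(382) + (0.774969)(161) = 147.14 m.

ΔU = 147 m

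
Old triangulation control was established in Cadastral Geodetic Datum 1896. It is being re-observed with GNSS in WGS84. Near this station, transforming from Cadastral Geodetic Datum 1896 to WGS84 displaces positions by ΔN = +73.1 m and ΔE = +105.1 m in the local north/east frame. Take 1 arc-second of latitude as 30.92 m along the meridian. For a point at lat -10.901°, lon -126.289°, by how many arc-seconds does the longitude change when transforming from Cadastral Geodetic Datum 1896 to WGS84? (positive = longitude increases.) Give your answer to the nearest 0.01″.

Δλ = 3.46″

At latitude -10.901°, cos φ = 0.981955.
1″ of longitude at this latitude = 30.92 × cos φ = 30.3621 m, so Δλ = 105.1 / 30.3621 = 3.462″.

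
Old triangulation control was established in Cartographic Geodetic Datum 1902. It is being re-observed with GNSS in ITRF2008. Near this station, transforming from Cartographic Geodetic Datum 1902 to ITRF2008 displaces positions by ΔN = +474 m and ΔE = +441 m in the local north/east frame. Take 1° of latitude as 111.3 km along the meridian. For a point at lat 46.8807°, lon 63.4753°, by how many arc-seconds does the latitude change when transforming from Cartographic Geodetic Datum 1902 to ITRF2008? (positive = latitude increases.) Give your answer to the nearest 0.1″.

Δφ = 15.3″

1° of latitude = 111.3 km, so Δφ = 474.0 / 111300 = 0.0042588° = 15.332″.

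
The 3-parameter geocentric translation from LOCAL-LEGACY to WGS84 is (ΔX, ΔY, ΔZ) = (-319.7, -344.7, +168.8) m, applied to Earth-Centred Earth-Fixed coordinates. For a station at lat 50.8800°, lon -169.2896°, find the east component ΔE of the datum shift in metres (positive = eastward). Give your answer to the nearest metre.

ΔE = 279 m

The local east axis at (φ, λ) is (−sin λ, cos λ, 0), so ΔE = −sin(-169.2896°)·(-319.7) + cos(-169.2896°)·(-344.7) = 279.28 m.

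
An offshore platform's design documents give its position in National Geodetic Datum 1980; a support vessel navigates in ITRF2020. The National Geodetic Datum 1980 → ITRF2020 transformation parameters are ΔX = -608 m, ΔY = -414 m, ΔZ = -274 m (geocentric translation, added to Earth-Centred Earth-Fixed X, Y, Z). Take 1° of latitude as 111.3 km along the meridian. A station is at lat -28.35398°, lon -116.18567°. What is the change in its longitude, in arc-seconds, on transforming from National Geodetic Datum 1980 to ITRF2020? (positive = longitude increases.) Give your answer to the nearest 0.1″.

sin φ = -0.474918, cos φ = 0.880030, sin λ = -0.897369, cos λ = -0.441281.
East component: ΔE = −sin λ·ΔX + cos λ·ΔY = −(-0.897369)(-608) + (-0.441281)(-414) = -362.91 m.
1° of latitude spans 111300 m; at latitude φ, 1° of longitude spans that × cos φ = 97947.4 m, so Δλ = -362.91 / 97947.4 × 3600 = -13.339″.

Δλ = -13.3″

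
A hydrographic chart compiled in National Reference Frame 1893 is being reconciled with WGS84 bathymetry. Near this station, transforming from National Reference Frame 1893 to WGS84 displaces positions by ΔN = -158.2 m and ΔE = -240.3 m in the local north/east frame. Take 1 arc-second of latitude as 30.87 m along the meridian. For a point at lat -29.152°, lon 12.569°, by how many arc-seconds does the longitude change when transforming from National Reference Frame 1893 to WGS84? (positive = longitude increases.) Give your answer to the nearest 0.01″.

Δλ = -8.91″

At latitude -29.152°, cos φ = 0.873330.
1″ of longitude at this latitude = 30.87 × cos φ = 26.9597 m, so Δλ = -240.3 / 26.9597 = -8.913″.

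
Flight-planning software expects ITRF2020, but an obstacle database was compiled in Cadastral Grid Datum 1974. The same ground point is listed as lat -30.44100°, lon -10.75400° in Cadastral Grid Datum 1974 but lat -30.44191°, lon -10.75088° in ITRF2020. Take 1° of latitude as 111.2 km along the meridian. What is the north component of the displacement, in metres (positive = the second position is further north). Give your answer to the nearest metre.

ΔN = -101 m

Δφ = -30.44191° − -30.44100° = -0.00091°; Δλ = -10.75088° − -10.75400° = +0.00312°.
ΔN = Δφ × 111200 = -101.2 m; ΔE = Δλ × 111200 × cos(-30.44100°) = +0.00312 × 111200 × 0.862151 = 299.1 m.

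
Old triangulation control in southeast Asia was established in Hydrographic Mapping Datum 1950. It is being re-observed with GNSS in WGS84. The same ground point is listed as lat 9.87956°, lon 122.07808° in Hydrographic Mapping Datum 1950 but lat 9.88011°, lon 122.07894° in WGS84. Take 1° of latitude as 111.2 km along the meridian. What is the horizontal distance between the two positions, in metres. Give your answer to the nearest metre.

Δφ = 9.88011° − 9.87956° = +0.00055°; Δλ = 122.07894° − 122.07808° = +0.00086°.
ΔN = Δφ × 111200 = 61.2 m; ΔE = Δλ × 111200 × cos(9.87956°) = +0.00086 × 111200 × 0.985171 = 94.2 m.
Distance = √(ΔE² + ΔN²) = √(94.2² + 61.2²) = 112.3 m.

112 m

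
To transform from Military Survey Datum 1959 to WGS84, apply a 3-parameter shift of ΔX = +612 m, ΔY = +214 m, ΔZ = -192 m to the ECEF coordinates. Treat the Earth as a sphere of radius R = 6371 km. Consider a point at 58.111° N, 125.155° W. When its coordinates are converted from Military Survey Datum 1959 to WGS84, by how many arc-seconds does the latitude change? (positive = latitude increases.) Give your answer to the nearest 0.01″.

Δφ = 11.21″

sin φ = 0.849073, cos φ = 0.528275, sin λ = -0.817597, cos λ = -0.575790.
North component: ΔN = −sin φ cos λ·ΔX − sin φ sin λ·ΔY + cos φ·ΔZ = −(0.849073)(-0.575790)(612) − (0.849073)(-0.817597)(214) + (0.528275)(-192) = 346.33 m.
1° of latitude spans πR/180 = 111195 m, so Δφ = 346.33 / 111195 × 3600 = 11.213″.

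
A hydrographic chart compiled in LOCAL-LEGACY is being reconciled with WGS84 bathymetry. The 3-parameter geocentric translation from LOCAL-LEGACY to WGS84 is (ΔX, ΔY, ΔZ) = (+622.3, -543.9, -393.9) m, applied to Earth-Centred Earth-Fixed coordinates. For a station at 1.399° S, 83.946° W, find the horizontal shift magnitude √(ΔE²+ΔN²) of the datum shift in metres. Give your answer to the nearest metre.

677 m

The local east axis at (φ, λ) is (−sin λ, cos λ, 0), so ΔE = −sin(-83.946°)·622.3 + cos(-83.946°)·(-543.9) = 561.47 m.
The local north axis is (−sin φ cos λ, −sin φ sin λ, cos φ), giving ΔN = 1.602 + 13.205 − 393.783 = -378.98 m.
Horizontal magnitude = √(ΔE² + ΔN²) = √(561.47² + (-378.98)²) = 677.40 m.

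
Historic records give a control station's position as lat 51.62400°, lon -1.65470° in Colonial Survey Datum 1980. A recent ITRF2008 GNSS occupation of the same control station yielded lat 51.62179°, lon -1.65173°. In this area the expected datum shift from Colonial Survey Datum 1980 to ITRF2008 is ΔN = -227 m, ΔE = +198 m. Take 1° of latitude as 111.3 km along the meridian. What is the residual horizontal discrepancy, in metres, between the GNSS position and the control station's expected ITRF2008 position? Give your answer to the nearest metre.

20 m

Observed coordinate differences: Δφ = -0.00221°, Δλ = +0.00297°.
Converting to metres (1° lat = 111300 m, cos φ = 0.620819): observed ΔN = -246.0 m, observed ΔE = 205.2 m.
Subtracting the expected shift leaves a residual of -246.0 − (-227) = -19.0 m north and 205.2 − (198) = 7.2 m east.
Residual distance = √((-19.0)² + 7.2²) = 20.3 m.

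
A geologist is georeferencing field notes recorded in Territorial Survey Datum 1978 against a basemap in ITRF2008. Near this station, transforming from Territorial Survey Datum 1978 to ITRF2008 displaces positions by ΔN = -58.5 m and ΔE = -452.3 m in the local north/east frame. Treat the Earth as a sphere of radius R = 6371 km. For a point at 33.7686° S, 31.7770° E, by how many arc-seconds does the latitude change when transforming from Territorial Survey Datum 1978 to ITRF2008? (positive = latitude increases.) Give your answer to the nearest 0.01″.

On a sphere of radius R, 1 rad of latitude = R, so Δφ = ΔN / R = -58.5 / 6371000 = -9.1822e-06 rad = -1.894″.

Δφ = -1.89″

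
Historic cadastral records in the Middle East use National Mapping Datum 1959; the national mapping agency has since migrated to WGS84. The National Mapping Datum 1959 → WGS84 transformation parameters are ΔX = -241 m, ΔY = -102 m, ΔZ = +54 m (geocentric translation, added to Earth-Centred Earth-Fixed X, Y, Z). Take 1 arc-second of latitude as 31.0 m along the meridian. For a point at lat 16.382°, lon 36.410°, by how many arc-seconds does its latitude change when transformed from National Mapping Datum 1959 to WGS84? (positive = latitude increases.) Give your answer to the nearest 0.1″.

sin φ = 0.282040, cos φ = 0.959403, sin λ = 0.593559, cos λ = 0.804790.
North component: ΔN = −sin φ cos λ·ΔX − sin φ sin λ·ΔY + cos φ·ΔZ = −(0.282040)(0.804790)(-241) − (0.282040)(0.593559)(-102) + (0.959403)(54) = 123.59 m.
1° of latitude spans 3600 × 31.00 = 111600 m, so Δφ = 123.59 / 111600 × 3600 = 3.987″.

Δφ = 4.0″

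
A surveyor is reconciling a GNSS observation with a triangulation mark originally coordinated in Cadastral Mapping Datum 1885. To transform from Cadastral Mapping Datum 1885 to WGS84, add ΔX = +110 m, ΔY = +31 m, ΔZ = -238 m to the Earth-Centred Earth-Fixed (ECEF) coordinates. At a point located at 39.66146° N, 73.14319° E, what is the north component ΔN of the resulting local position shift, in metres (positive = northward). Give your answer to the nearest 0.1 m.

ΔN = -222.5 m

At φ = 39.66146°, λ = 73.14319°: sin φ = 0.638250, cos φ = 0.769829, sin λ = 0.957032, cos λ = 0.289981.
ΔN = −sin φ cos λ·ΔX − sin φ sin λ·ΔY + cos φ·ΔZ = −(0.638250)(0.289981)(110) − (0.638250)(0.957032)(31) + (0.769829)(-238) = -222.51 m.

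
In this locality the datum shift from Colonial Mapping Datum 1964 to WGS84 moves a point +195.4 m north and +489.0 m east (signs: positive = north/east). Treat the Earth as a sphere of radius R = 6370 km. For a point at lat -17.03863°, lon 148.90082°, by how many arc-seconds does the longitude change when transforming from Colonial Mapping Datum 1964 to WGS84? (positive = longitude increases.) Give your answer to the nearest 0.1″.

At latitude -17.03863°, cos φ = 0.956107.
One radian of longitude at latitude φ spans R cos φ, so Δλ = ΔE / (R cos φ) = 489.0 / (6370000 × 0.956107) = 8.0290e-05 rad = 16.561″.

Δλ = 16.6″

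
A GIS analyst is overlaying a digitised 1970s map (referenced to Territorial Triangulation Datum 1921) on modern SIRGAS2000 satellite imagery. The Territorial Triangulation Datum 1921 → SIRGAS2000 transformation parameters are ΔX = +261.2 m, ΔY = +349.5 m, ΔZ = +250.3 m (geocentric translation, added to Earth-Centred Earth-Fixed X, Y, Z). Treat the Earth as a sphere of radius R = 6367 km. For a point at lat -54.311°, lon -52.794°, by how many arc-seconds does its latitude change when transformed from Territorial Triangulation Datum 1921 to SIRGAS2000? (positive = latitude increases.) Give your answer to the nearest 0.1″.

Δφ = 1.6″

sin φ = -0.812196, cos φ = 0.583385, sin λ = -0.796467, cos λ = 0.604683.
North component: ΔN = −sin φ cos λ·ΔX − sin φ sin λ·ΔY + cos φ·ΔZ = −(-0.812196)(0.604683)(261.2) − (-0.812196)(-0.796467)(349.5) + (0.583385)(250.3) = 48.22 m.
1° of latitude spans πR/180 = 111125 m, so Δφ = 48.22 / 111125 × 3600 = 1.562″.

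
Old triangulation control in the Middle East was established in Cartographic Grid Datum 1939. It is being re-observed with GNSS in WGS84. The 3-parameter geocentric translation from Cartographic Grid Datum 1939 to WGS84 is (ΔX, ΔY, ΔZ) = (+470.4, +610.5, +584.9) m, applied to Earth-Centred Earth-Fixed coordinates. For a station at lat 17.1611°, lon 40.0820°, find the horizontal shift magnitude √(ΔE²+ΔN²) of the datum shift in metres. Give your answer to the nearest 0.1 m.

374.6 m

At φ = 17.1611°, λ = 40.0820°: sin φ = 0.295059, cos φ = 0.955479, sin λ = 0.643883, cos λ = 0.765124.
ΔE = −sin λ·ΔX + cos λ·ΔY = −(0.643883)·(470.4) + (0.765124)·(610.5) = 164.23 m.
ΔN = −sin φ cos λ·ΔX − sin φ sin λ·ΔY + cos φ·ΔZ = −(0.295059)(0.765124)(470.4) − (0.295059)(0.643883)(610.5) + (0.955479)(584.9) = 336.68 m.
Horizontal magnitude = √(ΔE² + ΔN²) = √(164.23² + 336.68²) = 374.60 m.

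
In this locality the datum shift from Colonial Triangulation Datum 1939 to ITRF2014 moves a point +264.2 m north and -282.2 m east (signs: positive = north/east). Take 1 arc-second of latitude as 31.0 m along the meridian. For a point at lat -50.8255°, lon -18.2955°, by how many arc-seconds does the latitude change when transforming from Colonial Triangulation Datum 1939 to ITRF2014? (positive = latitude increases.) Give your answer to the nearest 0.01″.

Δφ = 8.52″

1″ of latitude = 31.00 m, so Δφ = 264.2 / 31.00 = 8.523″.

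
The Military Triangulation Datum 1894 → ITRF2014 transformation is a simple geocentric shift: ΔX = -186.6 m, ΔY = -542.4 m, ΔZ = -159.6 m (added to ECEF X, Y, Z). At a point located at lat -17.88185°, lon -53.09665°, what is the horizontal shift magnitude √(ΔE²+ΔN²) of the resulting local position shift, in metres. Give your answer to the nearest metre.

478 m

The local east axis at (φ, λ) is (−sin λ, cos λ, 0), so ΔE = −sin(-53.09665°)·(-186.6) + cos(-53.09665°)·(-542.4) = -474.91 m.
The local north axis is (−sin φ cos λ, −sin φ sin λ, cos φ), giving ΔN = -34.405 + 133.179 − 151.890 = -53.12 m.
Horizontal magnitude = √(ΔE² + ΔN²) = √((-474.91)² + (-53.12)²) = 477.87 m.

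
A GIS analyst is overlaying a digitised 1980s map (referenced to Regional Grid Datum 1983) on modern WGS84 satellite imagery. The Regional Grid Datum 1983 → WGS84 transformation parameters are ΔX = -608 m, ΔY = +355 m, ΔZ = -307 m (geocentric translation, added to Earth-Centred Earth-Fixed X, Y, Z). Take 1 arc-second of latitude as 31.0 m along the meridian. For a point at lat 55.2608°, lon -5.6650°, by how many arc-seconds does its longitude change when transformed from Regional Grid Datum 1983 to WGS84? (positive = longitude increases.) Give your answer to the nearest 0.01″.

sin φ = 0.821754, cos φ = 0.569842, sin λ = -0.098712, cos λ = 0.995116.
East component: ΔE = −sin λ·ΔX + cos λ·ΔY = −(-0.098712)(-608) + (0.995116)(355) = 293.25 m.
1° of latitude spans 3600 × 31.00 = 111600 m; at latitude φ, 1° of longitude spans that × cos φ = 63594.4 m, so Δλ = 293.25 / 63594.4 × 3600 = 16.600″.

Δλ = 16.60″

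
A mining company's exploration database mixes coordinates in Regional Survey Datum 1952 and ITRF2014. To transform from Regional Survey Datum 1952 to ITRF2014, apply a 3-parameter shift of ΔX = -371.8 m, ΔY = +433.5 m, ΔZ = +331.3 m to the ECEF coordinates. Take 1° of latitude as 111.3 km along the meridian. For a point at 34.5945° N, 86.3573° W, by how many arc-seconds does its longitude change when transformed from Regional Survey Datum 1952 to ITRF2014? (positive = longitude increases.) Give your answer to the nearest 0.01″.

Δλ = -13.50″

sin φ = 0.567765, cos φ = 0.823191, sin λ = -0.997980, cos λ = 0.063534.
East component: ΔE = −sin λ·ΔX + cos λ·ΔY = −(-0.997980)(-371.8) + (0.063534)(433.5) = -343.51 m.
1° of latitude spans 111300 m; at latitude φ, 1° of longitude spans that × cos φ = 91621.1 m, so Δλ = -343.51 / 91621.1 × 3600 = -13.497″.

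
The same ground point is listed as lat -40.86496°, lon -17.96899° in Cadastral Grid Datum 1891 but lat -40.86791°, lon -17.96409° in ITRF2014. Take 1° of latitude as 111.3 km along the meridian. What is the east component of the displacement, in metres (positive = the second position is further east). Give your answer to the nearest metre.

Δφ = -40.86791° − -40.86496° = -0.00295°; Δλ = -17.96409° − -17.96899° = +0.00490°.
ΔN = Δφ × 111300 = -328.3 m; ΔE = Δλ × 111300 × cos(-40.86496°) = +0.00490 × 111300 × 0.756254 = 412.4 m.

ΔE = 412 m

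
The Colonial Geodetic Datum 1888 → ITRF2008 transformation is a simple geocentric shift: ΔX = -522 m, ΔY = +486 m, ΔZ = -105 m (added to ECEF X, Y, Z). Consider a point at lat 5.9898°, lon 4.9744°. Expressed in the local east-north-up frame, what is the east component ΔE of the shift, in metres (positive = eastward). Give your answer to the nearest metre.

ΔE = 529 m

The local east axis at (φ, λ) is (−sin λ, cos λ, 0), so ΔE = −sin(4.9744°)·(-522) + cos(4.9744°)·486 = 529.43 m.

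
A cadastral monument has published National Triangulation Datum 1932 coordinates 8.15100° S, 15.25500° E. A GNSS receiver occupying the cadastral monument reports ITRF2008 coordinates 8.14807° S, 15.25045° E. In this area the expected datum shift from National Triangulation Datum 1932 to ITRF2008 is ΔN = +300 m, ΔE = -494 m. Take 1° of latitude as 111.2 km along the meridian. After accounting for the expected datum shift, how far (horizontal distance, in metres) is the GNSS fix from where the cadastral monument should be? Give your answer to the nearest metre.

27 m

Observed coordinate differences: Δφ = +0.00293°, Δλ = -0.00455°.
Converting to metres (1° lat = 111200 m, cos φ = 0.989898): observed ΔN = 325.8 m, observed ΔE = -500.8 m.
Subtracting the expected shift leaves a residual of 325.8 − (300) = 25.8 m north and -500.8 − (-494) = -6.8 m east.
Residual distance = √(25.8² + (-6.8)²) = 26.7 m.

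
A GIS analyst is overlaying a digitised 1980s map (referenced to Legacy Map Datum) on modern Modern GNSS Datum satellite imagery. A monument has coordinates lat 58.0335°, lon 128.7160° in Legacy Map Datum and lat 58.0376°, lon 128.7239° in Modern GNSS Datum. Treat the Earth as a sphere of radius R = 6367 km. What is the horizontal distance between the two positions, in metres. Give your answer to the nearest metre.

651 m

Δφ = 58.0376° − 58.0335° = +0.0041°; Δλ = 128.7239° − 128.7160° = +0.0079°.
1° along a meridian = πR/180 = 111125 m.
ΔN = Δφ × 111125 = 455.6 m; ΔE = Δλ × 111125 × cos(58.0335°) = +0.0079 × 111125 × 0.529423 = 464.8 m.
Distance = √(ΔE² + ΔN²) = √(464.8² + 455.6²) = 650.8 m.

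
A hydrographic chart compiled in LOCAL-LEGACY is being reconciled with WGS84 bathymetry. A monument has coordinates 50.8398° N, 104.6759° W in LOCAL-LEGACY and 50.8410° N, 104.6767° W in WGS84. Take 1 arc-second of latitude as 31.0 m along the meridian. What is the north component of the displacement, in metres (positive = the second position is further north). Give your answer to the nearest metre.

Δφ = 50.8410° − 50.8398° = +0.0012°; Δλ = -104.6767° − -104.6759° = -0.0008°.
1° of latitude = 3600 × 31.00 = 111600 m.
ΔN = Δφ × 111600 = 133.9 m; ΔE = Δλ × 111600 × cos(50.8398°) = -0.0008 × 111600 × 0.631491 = -56.4 m.

ΔN = 134 m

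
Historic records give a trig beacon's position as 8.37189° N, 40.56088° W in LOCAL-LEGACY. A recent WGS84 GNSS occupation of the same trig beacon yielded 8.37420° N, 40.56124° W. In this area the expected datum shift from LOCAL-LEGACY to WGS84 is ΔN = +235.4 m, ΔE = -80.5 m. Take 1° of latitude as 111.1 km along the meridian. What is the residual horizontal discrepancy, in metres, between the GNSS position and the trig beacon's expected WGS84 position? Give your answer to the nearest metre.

Observed coordinate differences: Δφ = +0.00231°, Δλ = -0.00036°.
Converting to metres (1° lat = 111100 m, cos φ = 0.989344): observed ΔN = 256.6 m, observed ΔE = -39.6 m.
Subtracting the expected shift leaves a residual of 256.6 − (235.4) = 21.2 m north and -39.6 − (-80.5) = 40.9 m east.
Residual distance = √(21.2² + 40.9²) = 46.1 m.

46 m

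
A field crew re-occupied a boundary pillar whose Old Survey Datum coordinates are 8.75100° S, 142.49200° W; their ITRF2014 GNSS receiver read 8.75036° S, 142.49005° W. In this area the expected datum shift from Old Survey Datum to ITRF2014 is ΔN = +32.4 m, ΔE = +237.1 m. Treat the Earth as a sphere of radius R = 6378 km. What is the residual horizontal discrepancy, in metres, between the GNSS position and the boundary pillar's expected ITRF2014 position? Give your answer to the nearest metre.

Observed coordinate differences: Δφ = +0.00064°, Δλ = +0.00195°.
Converting to metres (1° lat = 111317 m, cos φ = 0.988359): observed ΔN = 71.2 m, observed ΔE = 214.5 m.
Subtracting the expected shift leaves a residual of 71.2 − (32.4) = 38.8 m north and 214.5 − (237.1) = -22.6 m east.
Residual distance = √(38.8² + (-22.6)²) = 44.9 m.

45 m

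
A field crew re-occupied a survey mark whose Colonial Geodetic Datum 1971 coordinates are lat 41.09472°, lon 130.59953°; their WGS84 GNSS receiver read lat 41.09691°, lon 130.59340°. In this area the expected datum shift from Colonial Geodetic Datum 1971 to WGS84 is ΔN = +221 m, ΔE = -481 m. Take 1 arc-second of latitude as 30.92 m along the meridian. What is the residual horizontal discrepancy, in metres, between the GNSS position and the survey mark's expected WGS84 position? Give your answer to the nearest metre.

Observed coordinate differences: Δφ = +0.00219°, Δλ = -0.00613°.
Converting to metres (1° lat = 111312 m, cos φ = 0.753624): observed ΔN = 243.8 m, observed ΔE = -514.2 m.
Subtracting the expected shift leaves a residual of 243.8 − (221) = 22.8 m north and -514.2 − (-481) = -33.2 m east.
Residual distance = √(22.8² + (-33.2)²) = 40.3 m.

40 m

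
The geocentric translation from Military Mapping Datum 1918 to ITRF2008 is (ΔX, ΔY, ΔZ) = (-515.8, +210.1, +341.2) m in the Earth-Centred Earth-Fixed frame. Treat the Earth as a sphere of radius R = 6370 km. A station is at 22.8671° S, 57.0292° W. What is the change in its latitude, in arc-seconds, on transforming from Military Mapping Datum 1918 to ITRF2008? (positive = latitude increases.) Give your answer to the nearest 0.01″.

Δφ = 4.43″

sin φ = -0.388595, cos φ = 0.921409, sin λ = -0.838948, cos λ = 0.544212.
North component: ΔN = −sin φ cos λ·ΔX − sin φ sin λ·ΔY + cos φ·ΔZ = −(-0.388595)(0.544212)(-515.8) − (-0.388595)(-0.838948)(210.1) + (0.921409)(341.2) = 136.81 m.
1° of latitude spans πR/180 = 111177 m, so Δφ = 136.81 / 111177 × 3600 = 4.430″.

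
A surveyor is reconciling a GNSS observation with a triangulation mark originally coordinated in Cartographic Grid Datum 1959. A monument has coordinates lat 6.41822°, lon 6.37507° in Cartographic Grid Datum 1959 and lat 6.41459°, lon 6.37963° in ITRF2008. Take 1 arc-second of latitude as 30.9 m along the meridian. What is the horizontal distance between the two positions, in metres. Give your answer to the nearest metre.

646 m

Δφ = 6.41459° − 6.41822° = -0.00363°; Δλ = 6.37963° − 6.37507° = +0.00456°.
1° of latitude = 3600 × 30.90 = 111240 m.
ΔN = Δφ × 111240 = -403.8 m; ΔE = Δλ × 111240 × cos(6.41822°) = +0.00456 × 111240 × 0.993732 = 504.1 m.
Distance = √(ΔE² + ΔN²) = √(504.1² + (-403.8)²) = 645.9 m.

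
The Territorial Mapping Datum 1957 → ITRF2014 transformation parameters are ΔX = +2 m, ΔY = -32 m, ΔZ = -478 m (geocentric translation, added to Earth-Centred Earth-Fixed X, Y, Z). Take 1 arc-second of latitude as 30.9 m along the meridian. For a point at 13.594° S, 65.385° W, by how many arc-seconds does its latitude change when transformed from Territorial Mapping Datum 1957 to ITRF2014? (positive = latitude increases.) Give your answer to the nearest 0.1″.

Δφ = -14.8″

sin φ = -0.235040, cos φ = 0.971986, sin λ = -0.909127, cos λ = 0.416519.
North component: ΔN = −sin φ cos λ·ΔX − sin φ sin λ·ΔY + cos φ·ΔZ = −(-0.235040)(0.416519)(2) − (-0.235040)(-0.909127)(-32) + (0.971986)(-478) = -457.58 m.
1° of latitude spans 3600 × 30.90 = 111240 m, so Δφ = -457.58 / 111240 × 3600 = -14.808″.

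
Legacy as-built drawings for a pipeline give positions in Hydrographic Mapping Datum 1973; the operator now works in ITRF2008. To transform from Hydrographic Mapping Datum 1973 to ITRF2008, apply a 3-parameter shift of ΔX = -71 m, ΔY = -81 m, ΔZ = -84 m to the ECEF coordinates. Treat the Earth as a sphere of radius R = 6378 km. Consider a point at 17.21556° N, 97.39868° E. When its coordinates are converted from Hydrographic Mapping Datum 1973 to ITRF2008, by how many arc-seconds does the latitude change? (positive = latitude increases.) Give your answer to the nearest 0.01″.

sin φ = 0.295967, cos φ = 0.955198, sin λ = 0.991674, cos λ = -0.128773.
North component: ΔN = −sin φ cos λ·ΔX − sin φ sin λ·ΔY + cos φ·ΔZ = −(0.295967)(-0.128773)(-71) − (0.295967)(0.991674)(-81) + (0.955198)(-84) = -59.17 m.
1° of latitude spans πR/180 = 111317 m, so Δφ = -59.17 / 111317 × 3600 = -1.914″.

Δφ = -1.91″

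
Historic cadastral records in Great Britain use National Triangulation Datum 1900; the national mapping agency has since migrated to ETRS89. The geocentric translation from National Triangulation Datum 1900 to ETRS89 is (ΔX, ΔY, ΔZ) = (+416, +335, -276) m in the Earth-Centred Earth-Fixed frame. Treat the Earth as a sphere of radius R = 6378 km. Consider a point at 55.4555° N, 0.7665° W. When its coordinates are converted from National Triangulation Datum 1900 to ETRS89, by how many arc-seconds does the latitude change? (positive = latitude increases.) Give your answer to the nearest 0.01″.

sin φ = 0.823686, cos φ = 0.567046, sin λ = -0.013378, cos λ = 0.999911.
North component: ΔN = −sin φ cos λ·ΔX − sin φ sin λ·ΔY + cos φ·ΔZ = −(0.823686)(0.999911)(416) − (0.823686)(-0.013378)(335) + (0.567046)(-276) = -495.44 m.
1° of latitude spans πR/180 = 111317 m, so Δφ = -495.44 / 111317 × 3600 = -16.022″.

Δφ = -16.02″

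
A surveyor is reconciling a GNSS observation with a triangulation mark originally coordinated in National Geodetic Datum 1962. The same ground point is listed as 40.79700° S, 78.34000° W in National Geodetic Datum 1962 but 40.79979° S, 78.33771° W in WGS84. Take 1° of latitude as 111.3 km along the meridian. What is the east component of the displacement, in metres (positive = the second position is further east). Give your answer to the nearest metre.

ΔE = 193 m

Δφ = -40.79979° − -40.79700° = -0.00279°; Δλ = -78.33771° − -78.34000° = +0.00229°.
ΔN = Δφ × 111300 = -310.5 m; ΔE = Δλ × 111300 × cos(-40.79700°) = +0.00229 × 111300 × 0.757029 = 192.9 m.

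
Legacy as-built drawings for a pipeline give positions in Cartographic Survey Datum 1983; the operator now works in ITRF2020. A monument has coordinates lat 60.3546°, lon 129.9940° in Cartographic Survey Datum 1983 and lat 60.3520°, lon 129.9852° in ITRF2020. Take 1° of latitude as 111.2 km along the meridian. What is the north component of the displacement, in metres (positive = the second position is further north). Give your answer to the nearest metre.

Δφ = 60.3520° − 60.3546° = -0.0026°; Δλ = 129.9852° − 129.9940° = -0.0088°.
ΔN = Δφ × 111200 = -289.1 m; ΔE = Δλ × 111200 × cos(60.3546°) = -0.0088 × 111200 × 0.494631 = -484.0 m.

ΔN = -289 m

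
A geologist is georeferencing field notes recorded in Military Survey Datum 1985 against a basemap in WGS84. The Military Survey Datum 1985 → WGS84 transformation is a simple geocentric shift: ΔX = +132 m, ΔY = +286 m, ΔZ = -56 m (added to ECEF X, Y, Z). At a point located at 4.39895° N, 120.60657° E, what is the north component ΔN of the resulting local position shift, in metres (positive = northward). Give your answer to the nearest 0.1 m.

ΔN = -69.6 m

The local north axis is (−sin φ cos λ, −sin φ sin λ, cos φ), giving ΔN = 5.155 − 18.880 − 55.835 = -69.56 m.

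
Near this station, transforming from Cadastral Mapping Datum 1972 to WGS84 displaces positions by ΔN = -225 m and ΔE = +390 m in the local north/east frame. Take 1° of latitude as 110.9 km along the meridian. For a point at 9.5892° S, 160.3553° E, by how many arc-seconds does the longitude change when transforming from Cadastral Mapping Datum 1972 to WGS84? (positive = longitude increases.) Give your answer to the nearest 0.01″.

Δλ = 12.84″

At latitude -9.5892°, cos φ = 0.986027.
1° of longitude at this latitude = 110.9 × cos φ = 109.35 km, so Δλ = 390.0 / 109350.4 = 0.0035665° = 12.839″.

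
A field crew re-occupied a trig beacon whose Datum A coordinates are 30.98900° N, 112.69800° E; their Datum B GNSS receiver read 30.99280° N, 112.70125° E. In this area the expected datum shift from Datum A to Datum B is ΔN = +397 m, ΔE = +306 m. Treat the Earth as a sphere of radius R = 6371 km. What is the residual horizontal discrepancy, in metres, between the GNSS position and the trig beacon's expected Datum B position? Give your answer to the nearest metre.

Observed coordinate differences: Δφ = +0.00380°, Δλ = +0.00325°.
Converting to metres (1° lat = 111195 m, cos φ = 0.857266): observed ΔN = 422.5 m, observed ΔE = 309.8 m.
Subtracting the expected shift leaves a residual of 422.5 − (397) = 25.5 m north and 309.8 − (306) = 3.8 m east.
Residual distance = √(25.5² + 3.8²) = 25.8 m.

26 m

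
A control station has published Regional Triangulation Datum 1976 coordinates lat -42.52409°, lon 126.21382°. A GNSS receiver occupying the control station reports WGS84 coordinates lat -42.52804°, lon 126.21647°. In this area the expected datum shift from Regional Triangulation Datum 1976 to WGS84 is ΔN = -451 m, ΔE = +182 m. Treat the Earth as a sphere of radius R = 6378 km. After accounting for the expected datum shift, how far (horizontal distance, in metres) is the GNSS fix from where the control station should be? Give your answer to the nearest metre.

Observed coordinate differences: Δφ = -0.00395°, Δλ = +0.00265°.
Converting to metres (1° lat = 111317 m, cos φ = 0.736993): observed ΔN = -439.7 m, observed ΔE = 217.4 m.
Subtracting the expected shift leaves a residual of -439.7 − (-451) = 11.3 m north and 217.4 − (182) = 35.4 m east.
Residual distance = √(11.3² + 35.4²) = 37.2 m.

37 m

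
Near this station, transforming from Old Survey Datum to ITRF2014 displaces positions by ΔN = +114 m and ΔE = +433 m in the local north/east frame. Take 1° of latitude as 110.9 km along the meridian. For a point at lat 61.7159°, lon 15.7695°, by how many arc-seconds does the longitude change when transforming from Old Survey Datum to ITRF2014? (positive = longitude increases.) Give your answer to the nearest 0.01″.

At latitude 61.7159°, cos φ = 0.473844.
1° of longitude at this latitude = 110.9 × cos φ = 52.55 km, so Δλ = 433.0 / 52549.3 = 0.0082399° = 29.664″.

Δλ = 29.66″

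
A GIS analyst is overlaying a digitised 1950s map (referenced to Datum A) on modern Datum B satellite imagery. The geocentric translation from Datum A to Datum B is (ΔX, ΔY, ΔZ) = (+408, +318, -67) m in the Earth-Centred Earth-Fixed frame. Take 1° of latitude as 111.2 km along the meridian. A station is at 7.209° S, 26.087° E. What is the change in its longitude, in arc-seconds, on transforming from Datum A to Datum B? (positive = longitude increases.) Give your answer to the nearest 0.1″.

Δλ = 3.5″

sin φ = -0.125489, cos φ = 0.992095, sin λ = 0.439735, cos λ = 0.898127.
East component: ΔE = −sin λ·ΔX + cos λ·ΔY = −(0.439735)(408) + (0.898127)(318) = 106.19 m.
1° of latitude spans 111200 m; at latitude φ, 1° of longitude spans that × cos φ = 110321.0 m, so Δλ = 106.19 / 110321.0 × 3600 = 3.465″.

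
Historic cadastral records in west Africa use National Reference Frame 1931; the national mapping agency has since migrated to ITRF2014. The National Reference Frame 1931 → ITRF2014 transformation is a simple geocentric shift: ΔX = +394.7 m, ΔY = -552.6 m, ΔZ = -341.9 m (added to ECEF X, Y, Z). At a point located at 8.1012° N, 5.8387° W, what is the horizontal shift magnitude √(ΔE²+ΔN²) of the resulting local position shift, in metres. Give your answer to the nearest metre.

The local east axis at (φ, λ) is (−sin λ, cos λ, 0), so ΔE = −sin(-5.8387°)·394.7 + cos(-5.8387°)·(-552.6) = -509.58 m.
The local north axis is (−sin φ cos λ, −sin φ sin λ, cos φ), giving ΔN = -55.333 − 7.922 − 338.488 = -401.74 m.
Horizontal magnitude = √(ΔE² + ΔN²) = √((-509.58)² + (-401.74)²) = 648.90 m.

649 m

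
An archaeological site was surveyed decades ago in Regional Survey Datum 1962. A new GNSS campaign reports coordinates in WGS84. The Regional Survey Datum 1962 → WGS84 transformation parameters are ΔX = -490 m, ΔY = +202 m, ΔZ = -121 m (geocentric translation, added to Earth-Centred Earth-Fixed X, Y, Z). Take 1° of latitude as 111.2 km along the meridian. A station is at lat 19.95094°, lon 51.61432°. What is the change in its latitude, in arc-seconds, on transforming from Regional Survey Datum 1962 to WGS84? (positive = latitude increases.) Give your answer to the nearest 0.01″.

Δφ = -2.07″

sin φ = 0.341215, cos φ = 0.939985, sin λ = 0.783849, cos λ = 0.620952.
North component: ΔN = −sin φ cos λ·ΔX − sin φ sin λ·ΔY + cos φ·ΔZ = −(0.341215)(0.620952)(-490) − (0.341215)(0.783849)(202) + (0.939985)(-121) = -63.94 m.
1° of latitude spans 111200 m, so Δφ = -63.94 / 111200 × 3600 = -2.070″.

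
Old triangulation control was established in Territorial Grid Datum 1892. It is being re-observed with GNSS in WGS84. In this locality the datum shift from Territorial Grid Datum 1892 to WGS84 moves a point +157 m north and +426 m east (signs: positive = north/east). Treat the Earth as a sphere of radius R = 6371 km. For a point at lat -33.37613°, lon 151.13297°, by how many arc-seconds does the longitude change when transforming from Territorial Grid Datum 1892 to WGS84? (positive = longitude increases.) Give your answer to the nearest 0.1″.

At latitude -33.37613°, cos φ = 0.835077.
One radian of longitude at latitude φ spans R cos φ, so Δλ = ΔE / (R cos φ) = 426.0 / (6371000 × 0.835077) = 8.0071e-05 rad = 16.516″.

Δλ = 16.5″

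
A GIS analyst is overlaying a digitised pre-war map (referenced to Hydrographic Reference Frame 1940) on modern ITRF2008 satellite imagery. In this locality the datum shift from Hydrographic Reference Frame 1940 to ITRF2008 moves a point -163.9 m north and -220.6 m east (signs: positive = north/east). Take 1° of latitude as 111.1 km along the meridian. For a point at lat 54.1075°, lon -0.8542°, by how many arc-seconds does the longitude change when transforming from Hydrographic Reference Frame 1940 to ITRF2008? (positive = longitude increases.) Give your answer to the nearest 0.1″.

Δλ = -12.2″

At latitude 54.1075°, cos φ = 0.586266.
1° of longitude at this latitude = 111.1 × cos φ = 65.13 km, so Δλ = -220.6 / 65134.2 = -0.0033869° = -12.193″.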